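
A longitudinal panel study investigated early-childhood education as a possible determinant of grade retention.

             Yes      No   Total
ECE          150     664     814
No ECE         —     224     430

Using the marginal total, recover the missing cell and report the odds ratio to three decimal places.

0.246

The missing cell is in the unexposed row: 430 − 224 = 206.
So a = 150, b = 664, c = 206, d = 224.
OR = (a·d)/(b·c) = (150 × 224) / (664 × 206) = 33600 / 136784 = 0.24564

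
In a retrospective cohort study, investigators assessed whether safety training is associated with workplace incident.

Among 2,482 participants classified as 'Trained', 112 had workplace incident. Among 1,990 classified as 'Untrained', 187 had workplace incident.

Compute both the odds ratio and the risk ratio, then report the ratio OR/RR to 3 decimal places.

From the description: a = 112, b = 2370, c = 187, d = 1803.
OR = (112·1803)/(2370·187) = 201936/443190 = 0.45564
Risk in exposed = 112/2482 = 0.04512; risk in unexposed = 187/1990 = 0.09397; RR = 0.48021
OR/RR = 0.45564 / 0.48021 = 0.94885
The outcome is rare in both groups, so OR ≈ RR (ratio near 1).

0.949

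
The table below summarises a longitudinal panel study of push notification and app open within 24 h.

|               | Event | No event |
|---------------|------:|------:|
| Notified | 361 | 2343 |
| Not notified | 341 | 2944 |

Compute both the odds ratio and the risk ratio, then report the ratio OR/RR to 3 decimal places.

Cells: a = 361, b = 2343, c = 341, d = 2944.
OR = (361·2944)/(2343·341) = 1062784/798963 = 1.33020
Risk in exposed = 361/2704 = 0.13351; risk in unexposed = 341/3285 = 0.10381; RR = 1.28612
OR/RR = 1.33020 / 1.28612 = 1.03428
The outcome is not rare, so the OR lies further from 1 than the RR.

1.034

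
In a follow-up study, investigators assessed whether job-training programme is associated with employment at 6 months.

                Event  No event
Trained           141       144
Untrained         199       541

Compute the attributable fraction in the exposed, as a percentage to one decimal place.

Cells: a = 141, b = 144, c = 199, d = 541.
Risk in exposed = 141/285 = 0.49474; risk in unexposed = 199/740 = 0.26892.
RR = 0.49474/0.26892 = 1.83972
AR% = (RR − 1)/RR × 100 = (1.83972 − 1)/1.83972 × 100 = 45.6440%

45.6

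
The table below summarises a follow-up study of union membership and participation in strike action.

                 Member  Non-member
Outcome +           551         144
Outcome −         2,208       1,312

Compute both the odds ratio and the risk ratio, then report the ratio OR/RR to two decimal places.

1.13

Reading the table with exposure as columns: a = 551 (Member, case), b = 2208 (Member, non-case), c = 144 (Non-member, case), d = 1312.
OR = (551·1312)/(2208·144) = 722912/317952 = 2.27365
Risk in exposed = 551/2759 = 0.19971; risk in unexposed = 144/1456 = 0.09890; RR = 2.01929
OR/RR = 2.27365 / 2.01929 = 1.12597
The outcome is not rare, so the OR lies further from 1 than the RR.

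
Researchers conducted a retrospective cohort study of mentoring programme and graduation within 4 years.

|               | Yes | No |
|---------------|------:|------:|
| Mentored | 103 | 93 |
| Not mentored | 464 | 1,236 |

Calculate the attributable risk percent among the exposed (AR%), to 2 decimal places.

48.06

Cells: a = 103, b = 93, c = 464, d = 1236.
Risk in exposed = 103/196 = 0.52551; risk in unexposed = 464/1700 = 0.27294.
RR = 0.52551/0.27294 = 1.92536
AR% = (RR − 1)/RR × 100 = (1.92536 − 1)/1.92536 × 100 = 48.0617%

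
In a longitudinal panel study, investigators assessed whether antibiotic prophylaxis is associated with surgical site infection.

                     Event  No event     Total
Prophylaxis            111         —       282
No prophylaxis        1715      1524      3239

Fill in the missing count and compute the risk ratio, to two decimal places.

0.74

The missing cell is in the exposed row: 282 − 111 = 171.
So a = 111, b = 171, c = 1715, d = 1524.
RR = [a/(a+b)] / [c/(c+d)] = (111/282) / (1715/3239) = 0.39362/0.52948 = 0.74340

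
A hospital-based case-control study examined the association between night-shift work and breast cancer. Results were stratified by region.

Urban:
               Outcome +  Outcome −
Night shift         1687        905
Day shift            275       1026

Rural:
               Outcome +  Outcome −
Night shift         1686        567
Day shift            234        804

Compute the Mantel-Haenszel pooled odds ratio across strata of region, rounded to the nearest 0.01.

OR_MH = Σ(aᵢdᵢ/nᵢ) / Σ(bᵢcᵢ/nᵢ), where nᵢ is the stratum total.
Stratum 1 (Urban): n = 3893; a·d/n = 1687·1026/3893 = 444.6088; b·c/n = 905·275/3893 = 63.9288
Stratum 2 (Rural): n = 3291; a·d/n = 1686·804/3291 = 411.8943; b·c/n = 567·234/3291 = 40.3154
OR_MH = (444.6088 + 411.8943) / (63.9288 + 40.3154) = 856.5030 / 104.2443 = 8.21631

8.22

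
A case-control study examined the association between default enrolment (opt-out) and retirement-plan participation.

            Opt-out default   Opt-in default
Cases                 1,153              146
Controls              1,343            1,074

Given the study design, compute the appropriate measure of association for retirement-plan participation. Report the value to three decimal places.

6.315

Reading the table with exposure as columns: a = 1153 (Opt-out default, case), b = 1343 (Opt-out default, non-case), c = 146 (Opt-in default, case), d = 1074.
This is a case-control study: participants were sampled on outcome status, so risks in the source population cannot be estimated directly — relative risk is not valid here. The odds ratio is the appropriate measure.
OR = (a·d)/(b·c) = (1153 × 1074) / (1343 × 146) = 1238322 / 196078 = 6.31546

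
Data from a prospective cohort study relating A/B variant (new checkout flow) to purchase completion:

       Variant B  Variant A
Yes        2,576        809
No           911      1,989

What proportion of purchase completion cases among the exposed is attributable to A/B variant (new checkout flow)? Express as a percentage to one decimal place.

60.9

Reading the table with exposure as columns: a = 2576 (Variant B, case), b = 911 (Variant B, non-case), c = 809 (Variant A, case), d = 1989.
Risk in exposed = 2576/3487 = 0.73874; risk in unexposed = 809/2798 = 0.28914.
RR = 0.73874/0.28914 = 2.55501
AR% = (RR − 1)/RR × 100 = (2.55501 − 1)/2.55501 × 100 = 60.8613%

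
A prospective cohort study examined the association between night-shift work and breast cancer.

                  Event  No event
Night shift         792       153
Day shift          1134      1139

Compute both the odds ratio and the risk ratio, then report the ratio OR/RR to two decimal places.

Cells: a = 792, b = 153, c = 1134, d = 1139.
OR = (792·1139)/(153·1134) = 902088/173502 = 5.19929
Risk in exposed = 792/945 = 0.83810; risk in unexposed = 1134/2273 = 0.49890; RR = 1.67989
OR/RR = 5.19929 / 1.67989 = 3.09503
The outcome is not rare, so the OR lies further from 1 than the RR.

3.10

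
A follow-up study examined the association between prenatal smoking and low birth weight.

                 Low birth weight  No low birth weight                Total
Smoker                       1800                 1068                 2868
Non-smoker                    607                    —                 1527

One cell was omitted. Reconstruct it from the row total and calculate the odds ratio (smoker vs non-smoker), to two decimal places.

2.55

The missing cell is in the unexposed row: 1527 − 607 = 920.
So a = 1800, b = 1068, c = 607, d = 920.
OR = (a·d)/(b·c) = (1800 × 920) / (1068 × 607) = 1656000 / 648276 = 2.55447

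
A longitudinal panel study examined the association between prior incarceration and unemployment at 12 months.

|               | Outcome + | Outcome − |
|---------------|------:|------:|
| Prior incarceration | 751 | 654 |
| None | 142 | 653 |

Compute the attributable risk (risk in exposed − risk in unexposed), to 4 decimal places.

0.3559

Cells: a = 751, b = 654, c = 142, d = 653.
Risk in exposed = 751/1405 = 0.534520; risk in unexposed = 142/795 = 0.178616.
Risk difference = 0.534520 − 0.178616 = 0.355903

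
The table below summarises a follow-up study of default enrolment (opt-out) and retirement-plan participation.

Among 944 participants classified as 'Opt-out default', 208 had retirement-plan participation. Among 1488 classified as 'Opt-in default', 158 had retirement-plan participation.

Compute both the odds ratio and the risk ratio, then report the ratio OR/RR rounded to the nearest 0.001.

1.146

From the description: a = 208, b = 736, c = 158, d = 1330.
OR = (208·1330)/(736·158) = 276640/116288 = 2.37892
Risk in exposed = 208/944 = 0.22034; risk in unexposed = 158/1488 = 0.10618; RR = 2.07509
OR/RR = 2.37892 / 2.07509 = 1.14642
The outcome is not rare, so the OR lies further from 1 than the RR.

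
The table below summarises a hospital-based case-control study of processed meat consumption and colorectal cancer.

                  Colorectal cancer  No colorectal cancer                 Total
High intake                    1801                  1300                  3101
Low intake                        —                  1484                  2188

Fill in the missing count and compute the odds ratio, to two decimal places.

2.92

The missing cell is in the unexposed row: 2188 − 1484 = 704.
So a = 1801, b = 1300, c = 704, d = 1484.
OR = (a·d)/(b·c) = (1801 × 1484) / (1300 × 704) = 2672684 / 915200 = 2.92033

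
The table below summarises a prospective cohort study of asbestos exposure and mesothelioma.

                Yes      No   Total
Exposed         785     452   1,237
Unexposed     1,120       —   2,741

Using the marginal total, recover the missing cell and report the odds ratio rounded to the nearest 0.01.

2.51

The missing cell is in the unexposed row: 2741 − 1120 = 1621.
So a = 785, b = 452, c = 1120, d = 1621.
OR = (a·d)/(b·c) = (785 × 1621) / (452 × 1120) = 1272485 / 506240 = 2.51360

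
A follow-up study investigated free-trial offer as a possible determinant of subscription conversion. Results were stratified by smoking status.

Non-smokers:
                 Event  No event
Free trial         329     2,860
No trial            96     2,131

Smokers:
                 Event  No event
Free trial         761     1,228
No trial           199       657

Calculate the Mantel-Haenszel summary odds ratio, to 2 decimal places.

2.23

OR_MH = Σ(aᵢdᵢ/nᵢ) / Σ(bᵢcᵢ/nᵢ), where nᵢ is the stratum total.
Stratum 1 (Non-smokers): n = 5416; a·d/n = 329·2131/5416 = 129.4496; b·c/n = 2860·96/5416 = 50.6942
Stratum 2 (Smokers): n = 2845; a·d/n = 761·657/2845 = 175.7388; b·c/n = 1228·199/2845 = 85.8953
OR_MH = (129.4496 + 175.7388) / (50.6942 + 85.8953) = 305.1884 / 136.5895 = 2.23435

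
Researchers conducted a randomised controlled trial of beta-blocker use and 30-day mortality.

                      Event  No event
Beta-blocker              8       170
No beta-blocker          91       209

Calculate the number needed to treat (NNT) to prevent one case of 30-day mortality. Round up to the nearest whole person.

Risk in treated group = 8/178 = 0.04494; risk in control = 91/300 = 0.30333.
Absolute risk reduction = 0.30333 − 0.04494 = 0.25839
NNT = 1 / ARR = 1 / 0.25839 = 3.870 → round up → 4

4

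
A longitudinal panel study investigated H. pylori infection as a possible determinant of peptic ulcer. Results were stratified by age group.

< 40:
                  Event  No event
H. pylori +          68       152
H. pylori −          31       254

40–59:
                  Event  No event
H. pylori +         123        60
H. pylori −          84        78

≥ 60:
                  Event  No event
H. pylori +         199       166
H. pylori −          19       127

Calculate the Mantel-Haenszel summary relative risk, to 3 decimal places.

RR_MH = Σ(aᵢ·n₀ᵢ/nᵢ) / Σ(cᵢ·n₁ᵢ/nᵢ), with n₁ᵢ = aᵢ+bᵢ (exposed), n₀ᵢ = cᵢ+dᵢ (unexposed), nᵢ = n₁ᵢ+n₀ᵢ.
Stratum 1 (< 40): n₁ = 220, n₀ = 285, n = 505; a·n₀/n = 68·285/505 = 38.3762; c·n₁/n = 31·220/505 = 13.5050
Stratum 2 (40–59): n₁ = 183, n₀ = 162, n = 345; a·n₀/n = 123·162/345 = 57.7565; c·n₁/n = 84·183/345 = 44.5565
Stratum 3 (≥ 60): n₁ = 365, n₀ = 146, n = 511; a·n₀/n = 199·146/511 = 56.8571; c·n₁/n = 19·365/511 = 13.5714
RR_MH = (38.3762 + 57.7565 + 56.8571) / (13.5050 + 44.5565 + 13.5714) = 152.9899 / 71.6329 = 2.13575

2.136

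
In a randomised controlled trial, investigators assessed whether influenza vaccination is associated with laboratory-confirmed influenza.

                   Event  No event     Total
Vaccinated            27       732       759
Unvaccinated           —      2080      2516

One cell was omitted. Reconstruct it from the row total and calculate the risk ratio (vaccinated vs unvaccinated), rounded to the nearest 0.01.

0.21

The missing cell is in the unexposed row: 2516 − 2080 = 436.
So a = 27, b = 732, c = 436, d = 2080.
RR = [a/(a+b)] / [c/(c+d)] = (27/759) / (436/2516) = 0.03557/0.17329 = 0.20528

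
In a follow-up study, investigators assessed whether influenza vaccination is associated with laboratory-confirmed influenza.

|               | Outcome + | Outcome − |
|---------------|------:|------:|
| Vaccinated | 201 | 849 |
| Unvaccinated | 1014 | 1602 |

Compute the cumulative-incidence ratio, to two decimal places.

0.49

Cells: a = 201, b = 849, c = 1014, d = 1602.
Risk in exposed = 201/1050 = 0.19143; risk in unexposed = 1014/2616 = 0.38761.
RR = 0.19143 / 0.38761 = 0.49386
The risk is 51% lower among the exposed than among the unexposed.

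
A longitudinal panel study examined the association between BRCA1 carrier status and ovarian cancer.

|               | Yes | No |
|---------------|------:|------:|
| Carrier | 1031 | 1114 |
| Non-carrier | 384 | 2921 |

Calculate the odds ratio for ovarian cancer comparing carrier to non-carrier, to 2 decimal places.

Cells: a = 1031, b = 1114, c = 384, d = 2921.
OR = (a·d)/(b·c) = (1031 × 2921) / (1114 × 384) = 3011551 / 427776 = 7.04002
The odds of ovarian cancer are about 7.04 times as high in the carrier group.

7.04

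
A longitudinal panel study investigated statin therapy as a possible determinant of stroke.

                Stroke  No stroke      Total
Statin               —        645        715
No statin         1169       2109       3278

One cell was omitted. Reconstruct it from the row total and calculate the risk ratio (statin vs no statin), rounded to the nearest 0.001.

The missing cell is in the exposed row: 715 − 645 = 70.
So a = 70, b = 645, c = 1169, d = 2109.
RR = [a/(a+b)] / [c/(c+d)] = (70/715) / (1169/3278) = 0.09790/0.35662 = 0.27453

0.275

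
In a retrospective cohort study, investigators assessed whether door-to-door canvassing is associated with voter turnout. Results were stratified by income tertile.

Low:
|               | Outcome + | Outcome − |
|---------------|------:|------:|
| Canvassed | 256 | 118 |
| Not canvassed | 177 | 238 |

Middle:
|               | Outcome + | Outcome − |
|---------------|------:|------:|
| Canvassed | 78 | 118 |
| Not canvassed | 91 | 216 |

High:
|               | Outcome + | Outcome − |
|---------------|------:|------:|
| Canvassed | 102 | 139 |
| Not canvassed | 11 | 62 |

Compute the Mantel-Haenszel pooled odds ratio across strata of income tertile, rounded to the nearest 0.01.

2.48

OR_MH = Σ(aᵢdᵢ/nᵢ) / Σ(bᵢcᵢ/nᵢ), where nᵢ is the stratum total.
Stratum 1 (Low): n = 789; a·d/n = 256·238/789 = 77.2218; b·c/n = 118·177/789 = 26.4715
Stratum 2 (Middle): n = 503; a·d/n = 78·216/503 = 33.4950; b·c/n = 118·91/503 = 21.3479
Stratum 3 (High): n = 314; a·d/n = 102·62/314 = 20.1401; b·c/n = 139·11/314 = 4.8694
OR_MH = (77.2218 + 33.4950 + 20.1401) / (26.4715 + 21.3479 + 4.8694) = 130.8570 / 52.6888 = 2.48358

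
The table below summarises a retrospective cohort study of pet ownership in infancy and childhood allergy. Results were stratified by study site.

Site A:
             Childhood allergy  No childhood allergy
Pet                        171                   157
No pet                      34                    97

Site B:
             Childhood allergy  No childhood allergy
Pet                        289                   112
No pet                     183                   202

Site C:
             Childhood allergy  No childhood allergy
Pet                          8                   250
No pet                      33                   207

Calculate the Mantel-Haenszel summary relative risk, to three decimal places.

RR_MH = Σ(aᵢ·n₀ᵢ/nᵢ) / Σ(cᵢ·n₁ᵢ/nᵢ), with n₁ᵢ = aᵢ+bᵢ (exposed), n₀ᵢ = cᵢ+dᵢ (unexposed), nᵢ = n₁ᵢ+n₀ᵢ.
Stratum 1 (Site A): n₁ = 328, n₀ = 131, n = 459; a·n₀/n = 171·131/459 = 48.8039; c·n₁/n = 34·328/459 = 24.2963
Stratum 2 (Site B): n₁ = 401, n₀ = 385, n = 786; a·n₀/n = 289·385/786 = 141.5585; c·n₁/n = 183·401/786 = 93.3626
Stratum 3 (Site C): n₁ = 258, n₀ = 240, n = 498; a·n₀/n = 8·240/498 = 3.8554; c·n₁/n = 33·258/498 = 17.0964
RR_MH = (48.8039 + 141.5585 + 3.8554) / (24.2963 + 93.3626 + 17.0964) = 194.2179 / 134.7553 = 1.44126

1.441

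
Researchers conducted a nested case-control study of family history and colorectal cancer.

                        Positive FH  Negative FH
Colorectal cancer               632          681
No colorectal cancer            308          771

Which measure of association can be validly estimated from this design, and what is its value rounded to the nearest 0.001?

Reading the table with exposure as columns: a = 632 (Positive FH, case), b = 308 (Positive FH, non-case), c = 681 (Negative FH, case), d = 771.
This is a nested case-control study: participants were sampled on outcome status, so risks in the source population cannot be estimated directly — relative risk is not valid here. The odds ratio is the appropriate measure.
OR = (a·d)/(b·c) = (632 × 771) / (308 × 681) = 487272 / 209748 = 2.32313

2.323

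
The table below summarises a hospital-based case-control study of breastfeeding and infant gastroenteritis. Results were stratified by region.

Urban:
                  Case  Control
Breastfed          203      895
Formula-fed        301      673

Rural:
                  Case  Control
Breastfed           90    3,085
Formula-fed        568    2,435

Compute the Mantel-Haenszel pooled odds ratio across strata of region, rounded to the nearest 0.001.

0.245

OR_MH = Σ(aᵢdᵢ/nᵢ) / Σ(bᵢcᵢ/nᵢ), where nᵢ is the stratum total.
Stratum 1 (Urban): n = 2072; a·d/n = 203·673/2072 = 65.9358; b·c/n = 895·301/2072 = 130.0169
Stratum 2 (Rural): n = 6178; a·d/n = 90·2435/6178 = 35.4726; b·c/n = 3085·568/6178 = 283.6322
OR_MH = (65.9358 + 35.4726) / (130.0169 + 283.6322) = 101.4085 / 413.6491 = 0.24516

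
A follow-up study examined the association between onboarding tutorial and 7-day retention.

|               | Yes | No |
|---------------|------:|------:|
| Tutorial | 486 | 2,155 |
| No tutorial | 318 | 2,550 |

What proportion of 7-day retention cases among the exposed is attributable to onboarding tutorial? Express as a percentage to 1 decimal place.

39.7

Cells: a = 486, b = 2155, c = 318, d = 2550.
Risk in exposed = 486/2641 = 0.18402; risk in unexposed = 318/2868 = 0.11088.
RR = 0.18402/0.11088 = 1.65966
AR% = (RR − 1)/RR × 100 = (1.65966 − 1)/1.65966 × 100 = 39.7468%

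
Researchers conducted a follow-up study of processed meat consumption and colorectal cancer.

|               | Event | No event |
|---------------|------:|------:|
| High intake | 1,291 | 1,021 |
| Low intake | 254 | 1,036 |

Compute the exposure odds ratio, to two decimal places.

Cells: a = 1291, b = 1021, c = 254, d = 1036.
OR = (a·d)/(b·c) = (1291 × 1036) / (1021 × 254) = 1337476 / 259334 = 5.15735
The odds of colorectal cancer are about 5.16 times as high in the high intake group.

5.16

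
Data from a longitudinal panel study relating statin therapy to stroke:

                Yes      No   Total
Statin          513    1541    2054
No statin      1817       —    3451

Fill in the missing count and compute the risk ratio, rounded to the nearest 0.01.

The missing cell is in the unexposed row: 3451 − 1817 = 1634.
So a = 513, b = 1541, c = 1817, d = 1634.
RR = [a/(a+b)] / [c/(c+d)] = (513/2054) / (1817/3451) = 0.24976/0.52651 = 0.47436

0.47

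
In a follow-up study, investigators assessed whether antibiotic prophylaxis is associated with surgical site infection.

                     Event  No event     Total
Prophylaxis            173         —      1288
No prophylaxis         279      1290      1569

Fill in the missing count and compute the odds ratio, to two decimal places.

0.72

The missing cell is in the exposed row: 1288 − 173 = 1115.
So a = 173, b = 1115, c = 279, d = 1290.
OR = (a·d)/(b·c) = (173 × 1290) / (1115 × 279) = 223170 / 311085 = 0.71739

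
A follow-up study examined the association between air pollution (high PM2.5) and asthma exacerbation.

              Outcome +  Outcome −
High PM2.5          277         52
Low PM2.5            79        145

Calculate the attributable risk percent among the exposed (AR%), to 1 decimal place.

Cells: a = 277, b = 52, c = 79, d = 145.
Risk in exposed = 277/329 = 0.84195; risk in unexposed = 79/224 = 0.35268.
RR = 0.84195/0.35268 = 2.38729
AR% = (RR − 1)/RR × 100 = (2.38729 − 1)/2.38729 × 100 = 58.1115%

58.1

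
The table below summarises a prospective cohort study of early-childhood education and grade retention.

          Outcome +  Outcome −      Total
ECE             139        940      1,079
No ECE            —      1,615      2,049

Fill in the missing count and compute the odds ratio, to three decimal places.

0.550

The missing cell is in the unexposed row: 2049 − 1615 = 434.
So a = 139, b = 940, c = 434, d = 1615.
OR = (a·d)/(b·c) = (139 × 1615) / (940 × 434) = 224485 / 407960 = 0.55026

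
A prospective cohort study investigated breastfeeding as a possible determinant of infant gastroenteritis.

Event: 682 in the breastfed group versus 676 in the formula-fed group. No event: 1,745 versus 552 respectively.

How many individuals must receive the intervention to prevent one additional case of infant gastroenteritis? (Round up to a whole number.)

Risk in treated group = 682/2427 = 0.28101; risk in control = 676/1228 = 0.55049.
Absolute risk reduction = 0.55049 − 0.28101 = 0.26948
NNT = 1 / ARR = 1 / 0.26948 = 3.711 → round up → 4

4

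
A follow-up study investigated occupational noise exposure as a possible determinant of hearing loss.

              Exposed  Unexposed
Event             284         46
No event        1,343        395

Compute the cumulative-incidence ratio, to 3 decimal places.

Reading the table with exposure as columns: a = 284 (Exposed, case), b = 1343 (Exposed, non-case), c = 46 (Unexposed, case), d = 395.
Risk in exposed = 284/1627 = 0.17455; risk in unexposed = 46/441 = 0.10431.
RR = 0.17455 / 0.10431 = 1.67345
The risk among the exposed is 1.67 times that among the unexposed.

1.673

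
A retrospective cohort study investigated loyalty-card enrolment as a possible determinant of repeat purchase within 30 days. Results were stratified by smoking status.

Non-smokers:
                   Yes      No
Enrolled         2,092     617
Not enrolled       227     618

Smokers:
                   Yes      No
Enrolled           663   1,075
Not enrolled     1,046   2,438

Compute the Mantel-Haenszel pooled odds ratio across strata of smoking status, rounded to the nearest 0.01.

OR_MH = Σ(aᵢdᵢ/nᵢ) / Σ(bᵢcᵢ/nᵢ), where nᵢ is the stratum total.
Stratum 1 (Non-smokers): n = 3554; a·d/n = 2092·618/3554 = 363.7749; b·c/n = 617·227/3554 = 39.4088
Stratum 2 (Smokers): n = 5222; a·d/n = 663·2438/5222 = 309.5354; b·c/n = 1075·1046/5222 = 215.3294
OR_MH = (363.7749 + 309.5354) / (39.4088 + 215.3294) = 673.3103 / 254.7382 = 2.64315

2.64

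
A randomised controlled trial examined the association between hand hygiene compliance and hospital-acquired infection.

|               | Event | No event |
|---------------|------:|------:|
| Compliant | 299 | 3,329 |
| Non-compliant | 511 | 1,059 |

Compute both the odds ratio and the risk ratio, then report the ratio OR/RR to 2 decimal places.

Cells: a = 299, b = 3329, c = 511, d = 1059.
OR = (299·1059)/(3329·511) = 316641/1701119 = 0.18614
Risk in exposed = 299/3628 = 0.08241; risk in unexposed = 511/1570 = 0.32548; RR = 0.25321
OR/RR = 0.18614 / 0.25321 = 0.73511
The outcome is not rare, so the OR lies further from 1 than the RR.

0.74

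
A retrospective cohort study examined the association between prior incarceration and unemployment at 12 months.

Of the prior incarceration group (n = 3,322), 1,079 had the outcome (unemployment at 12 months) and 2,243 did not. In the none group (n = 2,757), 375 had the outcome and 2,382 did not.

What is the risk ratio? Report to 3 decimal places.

From the description: a = 1079, b = 2243, c = 375, d = 2382.
Risk in exposed = 1079/3322 = 0.32480; risk in unexposed = 375/2757 = 0.13602.
RR = 0.32480 / 0.13602 = 2.38796
The risk among the exposed is 2.39 times that among the unexposed.

2.388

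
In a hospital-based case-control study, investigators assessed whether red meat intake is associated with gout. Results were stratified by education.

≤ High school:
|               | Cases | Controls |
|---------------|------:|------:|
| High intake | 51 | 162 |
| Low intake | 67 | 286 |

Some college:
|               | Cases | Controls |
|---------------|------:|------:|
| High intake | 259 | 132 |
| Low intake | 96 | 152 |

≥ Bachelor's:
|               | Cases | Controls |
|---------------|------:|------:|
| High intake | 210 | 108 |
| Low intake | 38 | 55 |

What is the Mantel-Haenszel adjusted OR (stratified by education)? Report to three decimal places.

2.357

OR_MH = Σ(aᵢdᵢ/nᵢ) / Σ(bᵢcᵢ/nᵢ), where nᵢ is the stratum total.
Stratum 1 (≤ High school): n = 566; a·d/n = 51·286/566 = 25.7703; b·c/n = 162·67/566 = 19.1767
Stratum 2 (Some college): n = 639; a·d/n = 259·152/639 = 61.6088; b·c/n = 132·96/639 = 19.8310
Stratum 3 (≥ Bachelor's): n = 411; a·d/n = 210·55/411 = 28.1022; b·c/n = 108·38/411 = 9.9854
OR_MH = (25.7703 + 61.6088 + 28.1022) / (19.1767 + 19.8310 + 9.9854) = 115.4813 / 48.9931 = 2.35709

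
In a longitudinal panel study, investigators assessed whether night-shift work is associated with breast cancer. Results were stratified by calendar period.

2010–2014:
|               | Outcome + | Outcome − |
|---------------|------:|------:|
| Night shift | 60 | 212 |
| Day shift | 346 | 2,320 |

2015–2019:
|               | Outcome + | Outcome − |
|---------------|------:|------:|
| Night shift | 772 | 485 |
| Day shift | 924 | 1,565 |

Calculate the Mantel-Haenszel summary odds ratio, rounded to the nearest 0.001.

OR_MH = Σ(aᵢdᵢ/nᵢ) / Σ(bᵢcᵢ/nᵢ), where nᵢ is the stratum total.
Stratum 1 (2010–2014): n = 2938; a·d/n = 60·2320/2938 = 47.3792; b·c/n = 212·346/2938 = 24.9666
Stratum 2 (2015–2019): n = 3746; a·d/n = 772·1565/3746 = 322.5254; b·c/n = 485·924/3746 = 119.6316
OR_MH = (47.3792 + 322.5254) / (24.9666 + 119.6316) = 369.9045 / 144.5983 = 2.55815

2.558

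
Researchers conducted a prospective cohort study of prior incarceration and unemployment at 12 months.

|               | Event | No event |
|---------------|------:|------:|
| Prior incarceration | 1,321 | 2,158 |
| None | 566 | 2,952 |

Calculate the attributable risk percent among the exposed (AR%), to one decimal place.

57.6

Cells: a = 1321, b = 2158, c = 566, d = 2952.
Risk in exposed = 1321/3479 = 0.37971; risk in unexposed = 566/3518 = 0.16089.
RR = 0.37971/0.16089 = 2.36009
AR% = (RR − 1)/RR × 100 = (2.36009 − 1)/2.36009 × 100 = 57.6287%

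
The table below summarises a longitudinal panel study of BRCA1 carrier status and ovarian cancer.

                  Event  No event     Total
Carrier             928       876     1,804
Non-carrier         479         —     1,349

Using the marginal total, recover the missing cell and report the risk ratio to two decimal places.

The missing cell is in the unexposed row: 1349 − 479 = 870.
So a = 928, b = 876, c = 479, d = 870.
RR = [a/(a+b)] / [c/(c+d)] = (928/1804) / (479/1349) = 0.51441/0.35508 = 1.44873

1.45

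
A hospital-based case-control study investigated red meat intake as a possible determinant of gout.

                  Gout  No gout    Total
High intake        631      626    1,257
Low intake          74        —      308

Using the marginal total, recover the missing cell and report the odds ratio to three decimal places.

The missing cell is in the unexposed row: 308 − 74 = 234.
So a = 631, b = 626, c = 74, d = 234.
OR = (a·d)/(b·c) = (631 × 234) / (626 × 74) = 147654 / 46324 = 3.18742

3.187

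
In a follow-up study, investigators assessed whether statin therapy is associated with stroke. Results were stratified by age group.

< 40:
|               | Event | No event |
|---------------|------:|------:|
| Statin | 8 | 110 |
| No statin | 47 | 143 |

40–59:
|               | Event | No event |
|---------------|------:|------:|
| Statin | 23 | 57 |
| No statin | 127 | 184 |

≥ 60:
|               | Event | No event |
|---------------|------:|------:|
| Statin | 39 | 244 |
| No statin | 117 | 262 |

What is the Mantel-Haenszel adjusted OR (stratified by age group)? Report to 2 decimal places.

0.38

OR_MH = Σ(aᵢdᵢ/nᵢ) / Σ(bᵢcᵢ/nᵢ), where nᵢ is the stratum total.
Stratum 1 (< 40): n = 308; a·d/n = 8·143/308 = 3.7143; b·c/n = 110·47/308 = 16.7857
Stratum 2 (40–59): n = 391; a·d/n = 23·184/391 = 10.8235; b·c/n = 57·127/391 = 18.5141
Stratum 3 (≥ 60): n = 662; a·d/n = 39·262/662 = 15.4350; b·c/n = 244·117/662 = 43.1239
OR_MH = (3.7143 + 10.8235 + 15.4350) / (16.7857 + 18.5141 + 43.1239) = 29.9729 / 78.4236 = 0.38219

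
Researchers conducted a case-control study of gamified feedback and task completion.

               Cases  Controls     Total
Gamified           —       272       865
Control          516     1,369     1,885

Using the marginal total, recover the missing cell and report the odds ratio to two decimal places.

The missing cell is in the exposed row: 865 − 272 = 593.
So a = 593, b = 272, c = 516, d = 1369.
OR = (a·d)/(b·c) = (593 × 1369) / (272 × 516) = 811817 / 140352 = 5.78415

5.78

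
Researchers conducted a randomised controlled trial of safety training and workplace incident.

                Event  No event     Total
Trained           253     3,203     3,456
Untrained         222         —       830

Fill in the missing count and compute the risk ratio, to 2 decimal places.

0.27

The missing cell is in the unexposed row: 830 − 222 = 608.
So a = 253, b = 3203, c = 222, d = 608.
RR = [a/(a+b)] / [c/(c+d)] = (253/3456) / (222/830) = 0.07321/0.26747 = 0.27370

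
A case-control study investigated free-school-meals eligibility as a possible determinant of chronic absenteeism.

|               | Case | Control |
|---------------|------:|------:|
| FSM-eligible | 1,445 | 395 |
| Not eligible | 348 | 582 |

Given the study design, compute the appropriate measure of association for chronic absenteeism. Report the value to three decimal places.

6.118

Cells: a = 1445, b = 395, c = 348, d = 582.
This is a case-control study: participants were sampled on outcome status, so risks in the source population cannot be estimated directly — relative risk is not valid here. The odds ratio is the appropriate measure.
OR = (a·d)/(b·c) = (1445 × 582) / (395 × 348) = 840990 / 137460 = 6.11807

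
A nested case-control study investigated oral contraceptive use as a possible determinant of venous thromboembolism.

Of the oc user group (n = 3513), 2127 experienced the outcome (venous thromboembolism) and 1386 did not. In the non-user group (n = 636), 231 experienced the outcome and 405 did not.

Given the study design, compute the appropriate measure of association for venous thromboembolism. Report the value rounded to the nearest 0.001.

From the description: a = 2127, b = 1386, c = 231, d = 405.
This is a nested case-control study: participants were sampled on outcome status, so risks in the source population cannot be estimated directly — relative risk is not valid here. The odds ratio is the appropriate measure.
OR = (a·d)/(b·c) = (2127 × 405) / (1386 × 231) = 861435 / 320166 = 2.69059

2.691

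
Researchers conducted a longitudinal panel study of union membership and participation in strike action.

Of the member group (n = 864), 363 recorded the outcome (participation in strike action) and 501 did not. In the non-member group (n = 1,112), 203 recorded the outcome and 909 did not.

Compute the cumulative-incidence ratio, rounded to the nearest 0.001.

2.301

From the description: a = 363, b = 501, c = 203, d = 909.
Risk in exposed = 363/864 = 0.42014; risk in unexposed = 203/1112 = 0.18255.
RR = 0.42014 / 0.18255 = 2.30145
The risk among the exposed is 2.30 times that among the unexposed.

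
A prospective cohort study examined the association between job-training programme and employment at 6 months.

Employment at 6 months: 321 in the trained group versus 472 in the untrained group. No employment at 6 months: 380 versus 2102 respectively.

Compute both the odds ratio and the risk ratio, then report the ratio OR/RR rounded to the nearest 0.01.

1.51

From the description: a = 321, b = 380, c = 472, d = 2102.
OR = (321·2102)/(380·472) = 674742/179360 = 3.76194
Risk in exposed = 321/701 = 0.45792; risk in unexposed = 472/2574 = 0.18337; RR = 2.49720
OR/RR = 3.76194 / 2.49720 = 1.50646
The outcome is not rare, so the OR lies further from 1 than the RR.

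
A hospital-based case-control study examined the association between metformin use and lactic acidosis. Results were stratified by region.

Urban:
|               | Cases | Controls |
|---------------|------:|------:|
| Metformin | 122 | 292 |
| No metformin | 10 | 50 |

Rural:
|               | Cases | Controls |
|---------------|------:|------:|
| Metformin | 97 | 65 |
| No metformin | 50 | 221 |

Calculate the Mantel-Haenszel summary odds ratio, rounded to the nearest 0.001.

OR_MH = Σ(aᵢdᵢ/nᵢ) / Σ(bᵢcᵢ/nᵢ), where nᵢ is the stratum total.
Stratum 1 (Urban): n = 474; a·d/n = 122·50/474 = 12.8692; b·c/n = 292·10/474 = 6.1603
Stratum 2 (Rural): n = 433; a·d/n = 97·221/433 = 49.5081; b·c/n = 65·50/433 = 7.5058
OR_MH = (12.8692 + 49.5081) / (6.1603 + 7.5058) = 62.3773 / 13.6661 = 4.56438

4.564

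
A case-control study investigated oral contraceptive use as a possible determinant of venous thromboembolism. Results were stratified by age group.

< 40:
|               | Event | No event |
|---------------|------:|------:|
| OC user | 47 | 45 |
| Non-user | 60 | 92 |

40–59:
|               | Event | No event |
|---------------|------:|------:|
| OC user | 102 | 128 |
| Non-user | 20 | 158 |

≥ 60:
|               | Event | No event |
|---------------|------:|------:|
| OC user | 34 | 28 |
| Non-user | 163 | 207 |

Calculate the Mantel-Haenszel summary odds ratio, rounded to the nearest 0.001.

2.634

OR_MH = Σ(aᵢdᵢ/nᵢ) / Σ(bᵢcᵢ/nᵢ), where nᵢ is the stratum total.
Stratum 1 (< 40): n = 244; a·d/n = 47·92/244 = 17.7213; b·c/n = 45·60/244 = 11.0656
Stratum 2 (40–59): n = 408; a·d/n = 102·158/408 = 39.5000; b·c/n = 128·20/408 = 6.2745
Stratum 3 (≥ 60): n = 432; a·d/n = 34·207/432 = 16.2917; b·c/n = 28·163/432 = 10.5648
OR_MH = (17.7213 + 39.5000 + 16.2917) / (11.0656 + 6.2745 + 10.5648) = 73.5130 / 27.9049 = 2.63441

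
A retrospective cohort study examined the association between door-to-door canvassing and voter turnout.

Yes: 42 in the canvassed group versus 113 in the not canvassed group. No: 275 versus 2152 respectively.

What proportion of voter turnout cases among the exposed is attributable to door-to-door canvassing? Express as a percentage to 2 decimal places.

62.35

From the description: a = 42, b = 275, c = 113, d = 2152.
Risk in exposed = 42/317 = 0.13249; risk in unexposed = 113/2265 = 0.04989.
RR = 0.13249/0.04989 = 2.65570
AR% = (RR − 1)/RR × 100 = (2.65570 − 1)/2.65570 × 100 = 62.3452%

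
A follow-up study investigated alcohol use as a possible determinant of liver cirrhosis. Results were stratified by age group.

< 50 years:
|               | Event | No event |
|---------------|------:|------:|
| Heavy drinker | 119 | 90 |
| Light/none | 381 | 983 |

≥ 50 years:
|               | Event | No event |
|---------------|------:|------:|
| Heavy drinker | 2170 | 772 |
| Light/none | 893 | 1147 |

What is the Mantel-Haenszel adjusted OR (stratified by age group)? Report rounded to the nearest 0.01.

3.58

OR_MH = Σ(aᵢdᵢ/nᵢ) / Σ(bᵢcᵢ/nᵢ), where nᵢ is the stratum total.
Stratum 1 (< 50 years): n = 1573; a·d/n = 119·983/1573 = 74.3655; b·c/n = 90·381/1573 = 21.7991
Stratum 2 (≥ 50 years): n = 4982; a·d/n = 2170·1147/4982 = 499.5965; b·c/n = 772·893/4982 = 138.3774
OR_MH = (74.3655 + 499.5965) / (21.7991 + 138.3774) = 573.9621 / 160.1765 = 3.58331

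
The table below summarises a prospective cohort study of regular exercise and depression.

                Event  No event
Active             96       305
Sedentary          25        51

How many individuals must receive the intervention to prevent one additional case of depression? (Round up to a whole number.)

12

Risk in treated group = 96/401 = 0.23940; risk in control = 25/76 = 0.32895.
Absolute risk reduction = 0.32895 − 0.23940 = 0.08955
NNT = 1 / ARR = 1 / 0.08955 = 11.167 → round up → 12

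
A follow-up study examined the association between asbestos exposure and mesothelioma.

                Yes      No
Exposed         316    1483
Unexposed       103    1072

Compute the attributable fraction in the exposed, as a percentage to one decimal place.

50.1

Cells: a = 316, b = 1483, c = 103, d = 1072.
Risk in exposed = 316/1799 = 0.17565; risk in unexposed = 103/1175 = 0.08766.
RR = 0.17565/0.08766 = 2.00381
AR% = (RR − 1)/RR × 100 = (2.00381 − 1)/2.00381 × 100 = 50.0951%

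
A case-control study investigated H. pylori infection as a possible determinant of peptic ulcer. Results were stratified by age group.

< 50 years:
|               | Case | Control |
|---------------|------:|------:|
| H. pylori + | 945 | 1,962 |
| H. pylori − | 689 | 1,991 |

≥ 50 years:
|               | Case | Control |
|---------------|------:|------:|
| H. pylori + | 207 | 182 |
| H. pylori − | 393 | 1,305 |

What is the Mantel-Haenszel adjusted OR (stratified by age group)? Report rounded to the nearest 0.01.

OR_MH = Σ(aᵢdᵢ/nᵢ) / Σ(bᵢcᵢ/nᵢ), where nᵢ is the stratum total.
Stratum 1 (< 50 years): n = 5587; a·d/n = 945·1991/5587 = 336.7630; b·c/n = 1962·689/5587 = 241.9578
Stratum 2 (≥ 50 years): n = 2087; a·d/n = 207·1305/2087 = 129.4370; b·c/n = 182·393/2087 = 34.2722
OR_MH = (336.7630 + 129.4370) / (241.9578 + 34.2722) = 466.2000 / 276.2299 = 1.68772

1.69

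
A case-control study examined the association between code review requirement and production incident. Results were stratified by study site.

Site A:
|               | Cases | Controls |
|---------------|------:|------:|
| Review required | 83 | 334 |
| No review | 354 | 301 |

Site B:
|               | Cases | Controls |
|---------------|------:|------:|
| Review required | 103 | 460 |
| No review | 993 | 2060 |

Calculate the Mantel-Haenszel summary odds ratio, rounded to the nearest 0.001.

OR_MH = Σ(aᵢdᵢ/nᵢ) / Σ(bᵢcᵢ/nᵢ), where nᵢ is the stratum total.
Stratum 1 (Site A): n = 1072; a·d/n = 83·301/1072 = 23.3050; b·c/n = 334·354/1072 = 110.2948
Stratum 2 (Site B): n = 3616; a·d/n = 103·2060/3616 = 58.6781; b·c/n = 460·993/3616 = 126.3219
OR_MH = (23.3050 + 58.6781) / (110.2948 + 126.3219) = 81.9831 / 236.6167 = 0.34648

0.346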